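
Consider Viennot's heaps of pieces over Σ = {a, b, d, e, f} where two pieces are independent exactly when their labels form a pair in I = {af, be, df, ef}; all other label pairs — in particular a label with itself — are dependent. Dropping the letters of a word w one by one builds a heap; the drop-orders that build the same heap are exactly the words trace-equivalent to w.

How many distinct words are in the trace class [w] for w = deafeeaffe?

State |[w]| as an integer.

0(d) covers ∅
1(e) covers 0:d
2(a) covers 1:e
3(f) covers ∅
4(e) covers 2:a
5(e) covers 4:e
6(a) covers 5:e
7(f) covers 3:f
8(f) covers 7:f
9(e) covers 6:a
floor of heap: 0:d, 3:f
completions by unplaced set U, small U first (add the entries for U minus each lowest piece of U):
  |U|=1: {8}:1  {9}:1
  |U|=2: {6,9}:1  {7,8}:1  {8,9}:2
  |U|=3: {3,7,8}:1  {5,6,9}:1  {6,8,9}:3  {7,8,9}:3
  |U|=4: {3,7,8,9}:4  {4,5,6,9}:1  {5,6,8,9}:4  {6,7,8,9}:6
  |U|=5: {2,4,5,6,9}:1  {3,6,7,8,9}:10  {4,5,6,8,9}:5  {5,6,7,8,9}:10
  |U|=6: {1,2,4,5,6,9}:1  {2,4,5,6,8,9}:6  {3,5,6,7,8,9}:20  {4,5,6,7,8,9}:15
  |U|=7: {0,1,2,4,5,6,9}:1  {1,2,4,5,6,8,9}:7  {2,4,5,6,7,8,9}:21  {3,4,5,6,7,8,9}:35
  |U|=8: {0,1,2,4,5,6,8,9}:8  {1,2,4,5,6,7,8,9}:28  {2,3,4,5,6,7,8,9}:56
  start at 0(d): 84
  start at 3(f): 36
sum over floor = 120

120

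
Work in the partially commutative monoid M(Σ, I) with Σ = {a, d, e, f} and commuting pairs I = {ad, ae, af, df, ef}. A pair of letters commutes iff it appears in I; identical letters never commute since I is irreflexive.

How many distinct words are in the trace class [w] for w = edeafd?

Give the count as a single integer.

#0=e has no predecessor
#1=d depends on [0:e]
#2=e depends on [1:d]
#3=a has no predecessor
#4=f has no predecessor
#5=d depends on [2:e]
sources: [0:e, 3:a, 4:f]
N(rest) = Σ N(rest − s) over sources s of rest; N(one piece) = 1:
  size 1 → [3]=1  [4]=1  [5]=1
  size 2 → [2,5]=1  [3,4]=2  [3,5]=2  [4,5]=2
  size 3 → [1,2,5]=1  [2,3,5]=3  [2,4,5]=3  [3,4,5]=6
  size 4 → [0,1,2,5]=1  [1,2,3,5]=4  [1,2,4,5]=4  [2,3,4,5]=12
  first=0(e) contributes 20
  first=3(a) contributes 5
  first=4(f) contributes 5
|[w]| = 30

30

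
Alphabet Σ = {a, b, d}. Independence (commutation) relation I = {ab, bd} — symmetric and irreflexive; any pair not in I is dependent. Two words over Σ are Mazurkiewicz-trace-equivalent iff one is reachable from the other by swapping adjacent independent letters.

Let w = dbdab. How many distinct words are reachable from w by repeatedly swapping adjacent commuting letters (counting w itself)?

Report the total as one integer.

10

#0=d has no predecessor
#1=b has no predecessor
#2=d depends on [0:d]
#3=a depends on [2:d]
#4=b depends on [1:b]
sources: [0:d, 1:b]
N(rest) = Σ N(rest − s) over sources s of rest; N(one piece) = 1:
  size 1 → [3]=1  [4]=1
  size 2 → [1,4]=1  [2,3]=1  [3,4]=2
  size 3 → [0,2,3]=1  [1,3,4]=3  [2,3,4]=3
  first=0(d) contributes 6
  first=1(b) contributes 4
|[w]| = 10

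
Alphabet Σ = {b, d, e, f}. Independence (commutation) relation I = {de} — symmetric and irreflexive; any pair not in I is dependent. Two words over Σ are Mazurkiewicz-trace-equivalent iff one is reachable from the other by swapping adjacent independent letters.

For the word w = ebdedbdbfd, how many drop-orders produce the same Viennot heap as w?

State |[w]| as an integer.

3

0(e) covers ∅
1(b) covers 0:e
2(d) covers 1:b
3(e) covers 1:b
4(d) covers 2:d
5(b) covers 3:e, 4:d
6(d) covers 5:b
7(b) covers 6:d
8(f) covers 7:b
9(d) covers 8:f
floor of heap: 0:e
completions by unplaced set U, small U first (add the entries for U minus each lowest piece of U):
  |U|=1: {9}:1
  |U|=2: {8,9}:1
  |U|=3: {7,8,9}:1
  |U|=4: {6,7,8,9}:1
  |U|=5: {5,6,7,8,9}:1
  |U|=6: {3,5,6,7,8,9}:1  {4,5,6,7,8,9}:1
  |U|=7: {2,4,5,6,7,8,9}:1  {3,4,5,6,7,8,9}:2
  |U|=8: {2,3,4,5,6,7,8,9}:3
  start at 0(e): 3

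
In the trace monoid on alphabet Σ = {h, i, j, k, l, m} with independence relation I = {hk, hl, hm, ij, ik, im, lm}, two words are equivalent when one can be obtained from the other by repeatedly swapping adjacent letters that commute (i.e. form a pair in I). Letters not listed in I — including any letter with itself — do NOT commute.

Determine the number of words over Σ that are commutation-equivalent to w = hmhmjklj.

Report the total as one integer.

drop 0:h onto floor
drop 1:m onto floor
drop 2:h onto {0:h}
drop 3:m onto {1:m}
drop 4:j onto {2:h, 3:m}
drop 5:k onto {4:j}
drop 6:l onto {5:k}
drop 7:j onto {6:l}
ground layer = {0:h, 1:m}
drop-orders for the pieces not yet dropped (sum over which currently-grounded one goes next):
  1 to go: {7} 1
  2 to go: {6,7} 1
  3 to go: {5,6,7} 1
  4 to go: {4,5,6,7} 1
  5 to go: {2,4,5,6,7} 1  {3,4,5,6,7} 1
  6 to go: {0,2,4,5,6,7} 1  {1,3,4,5,6,7} 1  {2,3,4,5,6,7} 2
  if 0:h drops first: 3 orders
  if 1:m drops first: 3 orders
heap linearizations: 6

6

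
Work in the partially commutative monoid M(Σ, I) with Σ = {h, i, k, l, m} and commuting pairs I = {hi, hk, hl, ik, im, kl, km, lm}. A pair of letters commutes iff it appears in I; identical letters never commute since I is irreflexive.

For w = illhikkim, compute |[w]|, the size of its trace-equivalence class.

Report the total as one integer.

0(i) covers ∅
1(l) covers 0:i
2(l) covers 1:l
3(h) covers ∅
4(i) covers 2:l
5(k) covers ∅
6(k) covers 5:k
7(i) covers 4:i
8(m) covers 3:h
floor of heap: 0:i, 3:h, 5:k
completions by unplaced set U, small U first (add the entries for U minus each lowest piece of U):
  |U|=1: {6}:1  {7}:1  {8}:1
  |U|=2: {3,8}:1  {4,7}:1  {5,6}:1  {6,7}:2  {6,8}:2  {7,8}:2
  |U|=3: {2,4,7}:1  {3,6,8}:3  {3,7,8}:3  {4,6,7}:3  {4,7,8}:3  {5,6,7}:3  {5,6,8}:3  {6,7,8}:6
  |U|=4: {1,2,4,7}:1  {2,4,6,7}:4  {2,4,7,8}:4  {3,4,7,8}:6  {3,5,6,8}:6  {3,6,7,8}:12  {4,5,6,7}:6  {4,6,7,8}:12  {5,6,7,8}:12
  |U|=5: {0,1,2,4,7}:1  {1,2,4,6,7}:5  {1,2,4,7,8}:5  {2,3,4,7,8}:10  {2,4,5,6,7}:10  {2,4,6,7,8}:20  {3,4,6,7,8}:30  {3,5,6,7,8}:30  {4,5,6,7,8}:30
  |U|=6: {0,1,2,4,6,7}:6  {0,1,2,4,7,8}:6  {1,2,3,4,7,8}:15  {1,2,4,5,6,7}:15  {1,2,4,6,7,8}:30  {2,3,4,6,7,8}:60  {2,4,5,6,7,8}:60  {3,4,5,6,7,8}:90
  |U|=7: {0,1,2,3,4,7,8}:21  {0,1,2,4,5,6,7}:21  {0,1,2,4,6,7,8}:42  {1,2,3,4,6,7,8}:105  {1,2,4,5,6,7,8}:105  {2,3,4,5,6,7,8}:210
  start at 0(i): 420
  start at 3(h): 168
  start at 5(k): 168
sum over floor = 756

756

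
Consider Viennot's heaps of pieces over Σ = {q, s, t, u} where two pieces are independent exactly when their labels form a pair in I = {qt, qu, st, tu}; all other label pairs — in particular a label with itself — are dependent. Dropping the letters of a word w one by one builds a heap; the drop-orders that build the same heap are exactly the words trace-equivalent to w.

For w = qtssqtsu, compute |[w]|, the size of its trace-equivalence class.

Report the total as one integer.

28

drop 0:q onto floor
drop 1:t onto floor
drop 2:s onto {0:q}
drop 3:s onto {2:s}
drop 4:q onto {3:s}
drop 5:t onto {1:t}
drop 6:s onto {4:q}
drop 7:u onto {6:s}
ground layer = {0:q, 1:t}
drop-orders for the pieces not yet dropped (sum over which currently-grounded one goes next):
  1 to go: {5} 1  {7} 1
  2 to go: {1,5} 1  {5,7} 2  {6,7} 1
  3 to go: {1,5,7} 3  {4,6,7} 1  {5,6,7} 3
  4 to go: {1,5,6,7} 6  {3,4,6,7} 1  {4,5,6,7} 4
  5 to go: {1,4,5,6,7} 10  {2,3,4,6,7} 1  {3,4,5,6,7} 5
  6 to go: {0,2,3,4,6,7} 1  {1,3,4,5,6,7} 15  {2,3,4,5,6,7} 6
  if 0:q drops first: 21 orders
  if 1:t drops first: 7 orders
heap linearizations: 28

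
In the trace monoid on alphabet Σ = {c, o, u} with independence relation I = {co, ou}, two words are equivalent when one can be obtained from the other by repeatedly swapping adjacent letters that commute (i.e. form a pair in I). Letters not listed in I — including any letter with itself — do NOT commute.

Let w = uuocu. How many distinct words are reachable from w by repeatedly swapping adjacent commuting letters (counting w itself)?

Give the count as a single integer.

5

#0=u has no predecessor
#1=u depends on [0:u]
#2=o has no predecessor
#3=c depends on [1:u]
#4=u depends on [3:c]
sources: [0:u, 2:o]
N(rest) = Σ N(rest − s) over sources s of rest; N(one piece) = 1:
  size 1 → [2]=1  [4]=1
  size 2 → [2,4]=2  [3,4]=1
  size 3 → [1,3,4]=1  [2,3,4]=3
  first=0(u) contributes 4
  first=2(o) contributes 1
|[w]| = 5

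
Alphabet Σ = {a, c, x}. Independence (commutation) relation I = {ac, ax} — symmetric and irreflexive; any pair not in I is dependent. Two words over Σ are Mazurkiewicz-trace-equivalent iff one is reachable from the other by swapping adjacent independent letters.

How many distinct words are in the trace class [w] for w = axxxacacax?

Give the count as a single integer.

210

piece 0:a — minimal
piece 1:x — minimal
piece 2:x rests on {1:x}
piece 3:x rests on {2:x}
piece 4:a rests on {0:a}
piece 5:c rests on {3:x}
piece 6:a rests on {4:a}
piece 7:c rests on {5:c}
piece 8:a rests on {6:a}
piece 9:x rests on {7:c}
minimal pieces: {0:a, 1:x}
ways to finish when only these pieces remain (= sum over removing one remaining piece with nothing left below it):
  1 left: {8}→1  {9}→1
  2 left: {6,8}→1  {7,9}→1  {8,9}→2
  3 left: {4,6,8}→1  {5,7,9}→1  {6,8,9}→3  {7,8,9}→3
  4 left: {0,4,6,8}→1  {3,5,7,9}→1  {4,6,8,9}→4  {5,7,8,9}→4  {6,7,8,9}→6
  5 left: {0,4,6,8,9}→5  {2,3,5,7,9}→1  {3,5,7,8,9}→5  {4,6,7,8,9}→10  {5,6,7,8,9}→10
  6 left: {0,4,6,7,8,9}→15  {1,2,3,5,7,9}→1  {2,3,5,7,8,9}→6  {3,5,6,7,8,9}→15  {4,5,6,7,8,9}→20
  7 left: {0,4,5,6,7,8,9}→35  {1,2,3,5,7,8,9}→7  {2,3,5,6,7,8,9}→21  {3,4,5,6,7,8,9}→35
  8 left: {0,3,4,5,6,7,8,9}→70  {1,2,3,5,6,7,8,9}→28  {2,3,4,5,6,7,8,9}→56
  placing 0:a first → 84 extensions
  placing 1:x first → 126 extensions
total linear extensions = 210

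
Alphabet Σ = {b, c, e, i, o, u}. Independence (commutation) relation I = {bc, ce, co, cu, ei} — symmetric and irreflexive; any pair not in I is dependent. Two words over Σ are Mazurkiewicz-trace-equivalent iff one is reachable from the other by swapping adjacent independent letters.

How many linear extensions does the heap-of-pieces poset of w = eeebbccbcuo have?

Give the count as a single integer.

#0=e has no predecessor
#1=e depends on [0:e]
#2=e depends on [1:e]
#3=b depends on [2:e]
#4=b depends on [3:b]
#5=c has no predecessor
#6=c depends on [5:c]
#7=b depends on [4:b]
#8=c depends on [6:c]
#9=u depends on [7:b]
#10=o depends on [9:u]
sources: [0:e, 5:c]
N(rest) = Σ N(rest − s) over sources s of rest; N(one piece) = 1:
  size 1 → [8]=1  [10]=1
  size 2 → [6,8]=1  [8,10]=2  [9,10]=1
  size 3 → [5,6,8]=1  [6,8,10]=3  [7,9,10]=1  [8,9,10]=3
  size 4 → [4,7,9,10]=1  [5,6,8,10]=4  [6,8,9,10]=6  [7,8,9,10]=4
  size 5 → [3,4,7,9,10]=1  [4,7,8,9,10]=5  [5,6,8,9,10]=10  [6,7,8,9,10]=10
  size 6 → [2,3,4,7,9,10]=1  [3,4,7,8,9,10]=6  [4,6,7,8,9,10]=15  [5,6,7,8,9,10]=20
  size 7 → [1,2,3,4,7,9,10]=1  [2,3,4,7,8,9,10]=7  [3,4,6,7,8,9,10]=21  [4,5,6,7,8,9,10]=35
  size 8 → [0,1,2,3,4,7,9,10]=1  [1,2,3,4,7,8,9,10]=8  [2,3,4,6,7,8,9,10]=28  [3,4,5,6,7,8,9,10]=56
  size 9 → [0,1,2,3,4,7,8,9,10]=9  [1,2,3,4,6,7,8,9,10]=36  [2,3,4,5,6,7,8,9,10]=84
  first=0(e) contributes 120
  first=5(c) contributes 45
|[w]| = 165

165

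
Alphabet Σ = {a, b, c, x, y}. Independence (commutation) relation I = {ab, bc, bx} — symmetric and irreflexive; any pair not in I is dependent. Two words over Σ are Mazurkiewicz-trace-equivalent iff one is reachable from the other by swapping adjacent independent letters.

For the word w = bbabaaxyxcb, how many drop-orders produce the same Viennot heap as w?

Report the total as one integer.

0(b) covers ∅
1(b) covers 0:b
2(a) covers ∅
3(b) covers 1:b
4(a) covers 2:a
5(a) covers 4:a
6(x) covers 5:a
7(y) covers 3:b, 6:x
8(x) covers 7:y
9(c) covers 8:x
10(b) covers 7:y
floor of heap: 0:b, 2:a
completions by unplaced set U, small U first (add the entries for U minus each lowest piece of U):
  |U|=1: {9}:1  {10}:1
  |U|=2: {8,9}:1  {9,10}:2
  |U|=3: {8,9,10}:3
  |U|=4: {7,8,9,10}:3
  |U|=5: {3,7,8,9,10}:3  {6,7,8,9,10}:3
  |U|=6: {1,3,7,8,9,10}:3  {3,6,7,8,9,10}:6  {5,6,7,8,9,10}:3
  |U|=7: {0,1,3,7,8,9,10}:3  {1,3,6,7,8,9,10}:9  {3,5,6,7,8,9,10}:9  {4,5,6,7,8,9,10}:3
  |U|=8: {0,1,3,6,7,8,9,10}:12  {1,3,5,6,7,8,9,10}:18  {2,4,5,6,7,8,9,10}:3  {3,4,5,6,7,8,9,10}:12
  |U|=9: {0,1,3,5,6,7,8,9,10}:30  {1,3,4,5,6,7,8,9,10}:30  {2,3,4,5,6,7,8,9,10}:15
  start at 0(b): 45
  start at 2(a): 60
sum over floor = 105

105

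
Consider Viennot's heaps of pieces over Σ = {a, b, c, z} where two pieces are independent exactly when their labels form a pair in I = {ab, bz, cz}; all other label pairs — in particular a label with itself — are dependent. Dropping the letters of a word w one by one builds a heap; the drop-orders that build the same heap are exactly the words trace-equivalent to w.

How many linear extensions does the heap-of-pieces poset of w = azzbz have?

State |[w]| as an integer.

5

piece 0:a — minimal
piece 1:z rests on {0:a}
piece 2:z rests on {1:z}
piece 3:b — minimal
piece 4:z rests on {2:z}
minimal pieces: {0:a, 3:b}
ways to finish when only these pieces remain (= sum over removing one remaining piece with nothing left below it):
  1 left: {3}→1  {4}→1
  2 left: {2,4}→1  {3,4}→2
  3 left: {1,2,4}→1  {2,3,4}→3
  placing 0:a first → 4 extensions
  placing 3:b first → 1 extensions
total linear extensions = 5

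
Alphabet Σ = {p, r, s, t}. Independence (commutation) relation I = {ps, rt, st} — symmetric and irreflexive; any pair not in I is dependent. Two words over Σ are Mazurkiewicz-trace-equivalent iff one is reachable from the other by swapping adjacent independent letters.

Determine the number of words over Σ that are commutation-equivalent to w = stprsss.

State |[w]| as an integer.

3

0(s) covers ∅
1(t) covers ∅
2(p) covers 1:t
3(r) covers 0:s, 2:p
4(s) covers 3:r
5(s) covers 4:s
6(s) covers 5:s
floor of heap: 0:s, 1:t
completions by unplaced set U, small U first (add the entries for U minus each lowest piece of U):
  |U|=1: {6}:1
  |U|=2: {5,6}:1
  |U|=3: {4,5,6}:1
  |U|=4: {3,4,5,6}:1
  |U|=5: {0,3,4,5,6}:1  {2,3,4,5,6}:1
  start at 0(s): 1
  start at 1(t): 2
sum over floor = 3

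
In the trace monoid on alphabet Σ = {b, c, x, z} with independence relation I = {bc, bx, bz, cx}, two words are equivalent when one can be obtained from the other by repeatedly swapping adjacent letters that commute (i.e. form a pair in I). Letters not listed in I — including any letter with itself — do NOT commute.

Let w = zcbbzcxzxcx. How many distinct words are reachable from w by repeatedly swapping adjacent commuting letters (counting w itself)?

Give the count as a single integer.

#0=z has no predecessor
#1=c depends on [0:z]
#2=b has no predecessor
#3=b depends on [2:b]
#4=z depends on [1:c]
#5=c depends on [4:z]
#6=x depends on [4:z]
#7=z depends on [5:c, 6:x]
#8=x depends on [7:z]
#9=c depends on [7:z]
#10=x depends on [8:x]
sources: [0:z, 2:b]
N(rest) = Σ N(rest − s) over sources s of rest; N(one piece) = 1:
  size 1 → [3]=1  [9]=1  [10]=1
  size 2 → [2,3]=1  [3,9]=2  [3,10]=2  [8,10]=1  [9,10]=2
  size 3 → [2,3,9]=3  [2,3,10]=3  [3,8,10]=3  [3,9,10]=6  [8,9,10]=3
  size 4 → [2,3,8,10]=6  [2,3,9,10]=12  [3,8,9,10]=12  [7,8,9,10]=3
  size 5 → [2,3,8,9,10]=30  [3,7,8,9,10]=15  [5,7,8,9,10]=3  [6,7,8,9,10]=3
  size 6 → [2,3,7,8,9,10]=45  [3,5,7,8,9,10]=18  [3,6,7,8,9,10]=18  [5,6,7,8,9,10]=6
  size 7 → [2,3,5,7,8,9,10]=63  [2,3,6,7,8,9,10]=63  [3,5,6,7,8,9,10]=42  [4,5,6,7,8,9,10]=6
  size 8 → [1,4,5,6,7,8,9,10]=6  [2,3,5,6,7,8,9,10]=168  [3,4,5,6,7,8,9,10]=48
  size 9 → [0,1,4,5,6,7,8,9,10]=6  [1,3,4,5,6,7,8,9,10]=54  [2,3,4,5,6,7,8,9,10]=216
  first=0(z) contributes 270
  first=2(b) contributes 60
|[w]| = 330

330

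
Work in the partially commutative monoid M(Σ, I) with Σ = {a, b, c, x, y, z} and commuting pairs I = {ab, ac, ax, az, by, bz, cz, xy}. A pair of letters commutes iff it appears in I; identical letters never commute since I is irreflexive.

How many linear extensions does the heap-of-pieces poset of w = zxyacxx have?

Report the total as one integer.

9

drop 0:z onto floor
drop 1:x onto {0:z}
drop 2:y onto {0:z}
drop 3:a onto {2:y}
drop 4:c onto {1:x, 2:y}
drop 5:x onto {4:c}
drop 6:x onto {5:x}
ground layer = {0:z}
drop-orders for the pieces not yet dropped (sum over which currently-grounded one goes next):
  1 to go: {3} 1  {6} 1
  2 to go: {3,6} 2  {5,6} 1
  3 to go: {3,5,6} 3  {4,5,6} 1
  4 to go: {1,4,5,6} 1  {3,4,5,6} 4
  5 to go: {1,3,4,5,6} 5  {2,3,4,5,6} 4
  if 0:z drops first: 9 orders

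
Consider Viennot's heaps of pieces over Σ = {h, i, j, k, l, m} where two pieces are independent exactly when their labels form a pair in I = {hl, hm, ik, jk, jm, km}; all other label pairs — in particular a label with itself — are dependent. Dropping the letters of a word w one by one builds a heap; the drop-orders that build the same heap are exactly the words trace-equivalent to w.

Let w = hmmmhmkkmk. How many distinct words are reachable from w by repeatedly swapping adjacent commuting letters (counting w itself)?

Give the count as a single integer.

#0=h has no predecessor
#1=m has no predecessor
#2=m depends on [1:m]
#3=m depends on [2:m]
#4=h depends on [0:h]
#5=m depends on [3:m]
#6=k depends on [4:h]
#7=k depends on [6:k]
#8=m depends on [5:m]
#9=k depends on [7:k]
sources: [0:h, 1:m]
N(rest) = Σ N(rest − s) over sources s of rest; N(one piece) = 1:
  size 1 → [8]=1  [9]=1
  size 2 → [5,8]=1  [7,9]=1  [8,9]=2
  size 3 → [3,5,8]=1  [5,8,9]=3  [6,7,9]=1  [7,8,9]=3
  size 4 → [2,3,5,8]=1  [3,5,8,9]=4  [4,6,7,9]=1  [5,7,8,9]=6  [6,7,8,9]=4
  size 5 → [0,4,6,7,9]=1  [1,2,3,5,8]=1  [2,3,5,8,9]=5  [3,5,7,8,9]=10  [4,6,7,8,9]=5  [5,6,7,8,9]=10
  size 6 → [0,4,6,7,8,9]=6  [1,2,3,5,8,9]=6  [2,3,5,7,8,9]=15  [3,5,6,7,8,9]=20  [4,5,6,7,8,9]=15
  size 7 → [0,4,5,6,7,8,9]=21  [1,2,3,5,7,8,9]=21  [2,3,5,6,7,8,9]=35  [3,4,5,6,7,8,9]=35
  size 8 → [0,3,4,5,6,7,8,9]=56  [1,2,3,5,6,7,8,9]=56  [2,3,4,5,6,7,8,9]=70
  first=0(h) contributes 126
  first=1(m) contributes 126
|[w]| = 252

252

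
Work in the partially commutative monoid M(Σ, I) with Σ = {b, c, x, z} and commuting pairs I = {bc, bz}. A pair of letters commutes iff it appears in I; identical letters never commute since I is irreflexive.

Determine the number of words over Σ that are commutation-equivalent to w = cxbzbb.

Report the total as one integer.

piece 0:c — minimal
piece 1:x rests on {0:c}
piece 2:b rests on {1:x}
piece 3:z rests on {1:x}
piece 4:b rests on {2:b}
piece 5:b rests on {4:b}
minimal pieces: {0:c}
ways to finish when only these pieces remain (= sum over removing one remaining piece with nothing left below it):
  1 left: {3}→1  {5}→1
  2 left: {3,5}→2  {4,5}→1
  3 left: {2,4,5}→1  {3,4,5}→3
  4 left: {2,3,4,5}→4
  placing 0:c first → 4 extensions

4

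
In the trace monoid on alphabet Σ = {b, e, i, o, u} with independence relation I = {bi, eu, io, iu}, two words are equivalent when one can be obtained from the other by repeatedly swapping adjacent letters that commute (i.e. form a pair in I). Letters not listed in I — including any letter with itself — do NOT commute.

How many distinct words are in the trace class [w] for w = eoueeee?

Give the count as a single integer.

#0=e has no predecessor
#1=o depends on [0:e]
#2=u depends on [1:o]
#3=e depends on [1:o]
#4=e depends on [3:e]
#5=e depends on [4:e]
#6=e depends on [5:e]
sources: [0:e]
N(rest) = Σ N(rest − s) over sources s of rest; N(one piece) = 1:
  size 1 → [2]=1  [6]=1
  size 2 → [2,6]=2  [5,6]=1
  size 3 → [2,5,6]=3  [4,5,6]=1
  size 4 → [2,4,5,6]=4  [3,4,5,6]=1
  size 5 → [2,3,4,5,6]=5
  first=0(e) contributes 5

5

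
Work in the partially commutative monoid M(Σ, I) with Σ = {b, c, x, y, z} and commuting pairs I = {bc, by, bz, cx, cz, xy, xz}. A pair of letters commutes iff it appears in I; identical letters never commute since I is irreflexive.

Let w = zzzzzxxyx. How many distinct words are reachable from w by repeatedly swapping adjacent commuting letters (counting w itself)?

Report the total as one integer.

#0=z has no predecessor
#1=z depends on [0:z]
#2=z depends on [1:z]
#3=z depends on [2:z]
#4=z depends on [3:z]
#5=x has no predecessor
#6=x depends on [5:x]
#7=y depends on [4:z]
#8=x depends on [6:x]
sources: [0:z, 5:x]
N(rest) = Σ N(rest − s) over sources s of rest; N(one piece) = 1:
  size 1 → [7]=1  [8]=1
  size 2 → [4,7]=1  [6,8]=1  [7,8]=2
  size 3 → [3,4,7]=1  [4,7,8]=3  [5,6,8]=1  [6,7,8]=3
  size 4 → [2,3,4,7]=1  [3,4,7,8]=4  [4,6,7,8]=6  [5,6,7,8]=4
  size 5 → [1,2,3,4,7]=1  [2,3,4,7,8]=5  [3,4,6,7,8]=10  [4,5,6,7,8]=10
  size 6 → [0,1,2,3,4,7]=1  [1,2,3,4,7,8]=6  [2,3,4,6,7,8]=15  [3,4,5,6,7,8]=20
  size 7 → [0,1,2,3,4,7,8]=7  [1,2,3,4,6,7,8]=21  [2,3,4,5,6,7,8]=35
  first=0(z) contributes 56
  first=5(x) contributes 28
|[w]| = 84

84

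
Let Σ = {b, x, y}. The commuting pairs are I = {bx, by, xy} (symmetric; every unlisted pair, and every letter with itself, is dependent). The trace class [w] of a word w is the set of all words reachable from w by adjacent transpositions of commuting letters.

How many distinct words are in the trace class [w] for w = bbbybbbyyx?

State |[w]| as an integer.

840

piece 0:b — minimal
piece 1:b rests on {0:b}
piece 2:b rests on {1:b}
piece 3:y — minimal
piece 4:b rests on {2:b}
piece 5:b rests on {4:b}
piece 6:b rests on {5:b}
piece 7:y rests on {3:y}
piece 8:y rests on {7:y}
piece 9:x — minimal
minimal pieces: {0:b, 3:y, 9:x}
ways to finish when only these pieces remain (= sum over removing one remaining piece with nothing left below it):
  1 left: {6}→1  {8}→1  {9}→1
  2 left: {5,6}→1  {6,8}→2  {6,9}→2  {7,8}→1  {8,9}→2
  3 left: {3,7,8}→1  {4,5,6}→1  {5,6,8}→3  {5,6,9}→3  {6,7,8}→3  {6,8,9}→6  {7,8,9}→3
  4 left: {2,4,5,6}→1  {3,6,7,8}→4  {3,7,8,9}→4  {4,5,6,8}→4  {4,5,6,9}→4  {5,6,7,8}→6  {5,6,8,9}→12  {6,7,8,9}→12
  5 left: {1,2,4,5,6}→1  {2,4,5,6,8}→5  {2,4,5,6,9}→5  {3,5,6,7,8}→10  {3,6,7,8,9}→20  {4,5,6,7,8}→10  {4,5,6,8,9}→20  {5,6,7,8,9}→30
  6 left: {0,1,2,4,5,6}→1  {1,2,4,5,6,8}→6  {1,2,4,5,6,9}→6  {2,4,5,6,7,8}→15  {2,4,5,6,8,9}→30  {3,4,5,6,7,8}→20  {3,5,6,7,8,9}→60  {4,5,6,7,8,9}→60
  7 left: {0,1,2,4,5,6,8}→7  {0,1,2,4,5,6,9}→7  {1,2,4,5,6,7,8}→21  {1,2,4,5,6,8,9}→42  {2,3,4,5,6,7,8}→35  {2,4,5,6,7,8,9}→105  {3,4,5,6,7,8,9}→140
  8 left: {0,1,2,4,5,6,7,8}→28  {0,1,2,4,5,6,8,9}→56  {1,2,3,4,5,6,7,8}→56  {1,2,4,5,6,7,8,9}→168  {2,3,4,5,6,7,8,9}→280
  placing 0:b first → 504 extensions
  placing 3:y first → 252 extensions
  placing 9:x first → 84 extensions
total linear extensions = 840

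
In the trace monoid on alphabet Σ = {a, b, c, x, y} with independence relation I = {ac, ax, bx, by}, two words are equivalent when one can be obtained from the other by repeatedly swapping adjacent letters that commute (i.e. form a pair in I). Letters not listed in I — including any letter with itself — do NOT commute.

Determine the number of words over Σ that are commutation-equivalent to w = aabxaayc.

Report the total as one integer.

6

piece 0:a — minimal
piece 1:a rests on {0:a}
piece 2:b rests on {1:a}
piece 3:x — minimal
piece 4:a rests on {2:b}
piece 5:a rests on {4:a}
piece 6:y rests on {3:x, 5:a}
piece 7:c rests on {6:y}
minimal pieces: {0:a, 3:x}
ways to finish when only these pieces remain (= sum over removing one remaining piece with nothing left below it):
  1 left: {7}→1
  2 left: {6,7}→1
  3 left: {3,6,7}→1  {5,6,7}→1
  4 left: {3,5,6,7}→2  {4,5,6,7}→1
  5 left: {2,4,5,6,7}→1  {3,4,5,6,7}→3
  6 left: {1,2,4,5,6,7}→1  {2,3,4,5,6,7}→4
  placing 0:a first → 5 extensions
  placing 3:x first → 1 extensions
total linear extensions = 6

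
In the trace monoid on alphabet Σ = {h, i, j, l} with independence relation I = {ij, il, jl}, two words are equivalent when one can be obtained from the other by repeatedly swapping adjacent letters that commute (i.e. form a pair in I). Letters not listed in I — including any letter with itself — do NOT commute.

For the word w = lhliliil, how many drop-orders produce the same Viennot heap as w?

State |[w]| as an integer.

#0=l has no predecessor
#1=h depends on [0:l]
#2=l depends on [1:h]
#3=i depends on [1:h]
#4=l depends on [2:l]
#5=i depends on [3:i]
#6=i depends on [5:i]
#7=l depends on [4:l]
sources: [0:l]
N(rest) = Σ N(rest − s) over sources s of rest; N(one piece) = 1:
  size 1 → [6]=1  [7]=1
  size 2 → [4,7]=1  [5,6]=1  [6,7]=2
  size 3 → [2,4,7]=1  [3,5,6]=1  [4,6,7]=3  [5,6,7]=3
  size 4 → [2,4,6,7]=4  [3,5,6,7]=4  [4,5,6,7]=6
  size 5 → [2,4,5,6,7]=10  [3,4,5,6,7]=10
  size 6 → [2,3,4,5,6,7]=20
  first=0(l) contributes 20

20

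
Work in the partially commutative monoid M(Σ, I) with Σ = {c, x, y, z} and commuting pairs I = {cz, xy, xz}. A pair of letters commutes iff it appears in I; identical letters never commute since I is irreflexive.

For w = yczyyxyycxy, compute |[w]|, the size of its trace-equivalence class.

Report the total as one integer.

piece 0:y — minimal
piece 1:c rests on {0:y}
piece 2:z rests on {0:y}
piece 3:y rests on {1:c, 2:z}
piece 4:y rests on {3:y}
piece 5:x rests on {1:c}
piece 6:y rests on {4:y}
piece 7:y rests on {6:y}
piece 8:c rests on {5:x, 7:y}
piece 9:x rests on {8:c}
piece 10:y rests on {8:c}
minimal pieces: {0:y}
ways to finish when only these pieces remain (= sum over removing one remaining piece with nothing left below it):
  1 left: {9}→1  {10}→1
  2 left: {9,10}→2
  3 left: {8,9,10}→2
  4 left: {5,8,9,10}→2  {7,8,9,10}→2
  5 left: {5,7,8,9,10}→4  {6,7,8,9,10}→2
  6 left: {4,6,7,8,9,10}→2  {5,6,7,8,9,10}→6
  7 left: {3,4,6,7,8,9,10}→2  {4,5,6,7,8,9,10}→8
  8 left: {2,3,4,6,7,8,9,10}→2  {3,4,5,6,7,8,9,10}→10
  9 left: {1,3,4,5,6,7,8,9,10}→10  {2,3,4,5,6,7,8,9,10}→12
  placing 0:y first → 22 extensions

22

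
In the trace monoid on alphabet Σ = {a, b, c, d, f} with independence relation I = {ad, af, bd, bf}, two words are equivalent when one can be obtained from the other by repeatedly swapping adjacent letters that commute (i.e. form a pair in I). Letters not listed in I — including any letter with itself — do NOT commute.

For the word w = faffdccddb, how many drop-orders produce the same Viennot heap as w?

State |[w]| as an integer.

0(f) covers ∅
1(a) covers ∅
2(f) covers 0:f
3(f) covers 2:f
4(d) covers 3:f
5(c) covers 1:a, 4:d
6(c) covers 5:c
7(d) covers 6:c
8(d) covers 7:d
9(b) covers 6:c
floor of heap: 0:f, 1:a
completions by unplaced set U, small U first (add the entries for U minus each lowest piece of U):
  |U|=1: {8}:1  {9}:1
  |U|=2: {7,8}:1  {8,9}:2
  |U|=3: {7,8,9}:3
  |U|=4: {6,7,8,9}:3
  |U|=5: {5,6,7,8,9}:3
  |U|=6: {1,5,6,7,8,9}:3  {4,5,6,7,8,9}:3
  |U|=7: {1,4,5,6,7,8,9}:6  {3,4,5,6,7,8,9}:3
  |U|=8: {1,3,4,5,6,7,8,9}:9  {2,3,4,5,6,7,8,9}:3
  start at 0(f): 12
  start at 1(a): 3
sum over floor = 15

15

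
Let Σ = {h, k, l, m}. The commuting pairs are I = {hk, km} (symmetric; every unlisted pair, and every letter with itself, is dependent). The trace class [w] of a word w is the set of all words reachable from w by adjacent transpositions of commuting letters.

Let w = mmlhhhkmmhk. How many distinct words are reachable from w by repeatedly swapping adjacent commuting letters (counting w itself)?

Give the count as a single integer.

28

piece 0:m — minimal
piece 1:m rests on {0:m}
piece 2:l rests on {1:m}
piece 3:h rests on {2:l}
piece 4:h rests on {3:h}
piece 5:h rests on {4:h}
piece 6:k rests on {2:l}
piece 7:m rests on {5:h}
piece 8:m rests on {7:m}
piece 9:h rests on {8:m}
piece 10:k rests on {6:k}
minimal pieces: {0:m}
ways to finish when only these pieces remain (= sum over removing one remaining piece with nothing left below it):
  1 left: {9}→1  {10}→1
  2 left: {6,10}→1  {8,9}→1  {9,10}→2
  3 left: {6,9,10}→3  {7,8,9}→1  {8,9,10}→3
  4 left: {5,7,8,9}→1  {6,8,9,10}→6  {7,8,9,10}→4
  5 left: {4,5,7,8,9}→1  {5,7,8,9,10}→5  {6,7,8,9,10}→10
  6 left: {3,4,5,7,8,9}→1  {4,5,7,8,9,10}→6  {5,6,7,8,9,10}→15
  7 left: {3,4,5,7,8,9,10}→7  {4,5,6,7,8,9,10}→21
  8 left: {3,4,5,6,7,8,9,10}→28
  9 left: {2,3,4,5,6,7,8,9,10}→28
  placing 0:m first → 28 extensions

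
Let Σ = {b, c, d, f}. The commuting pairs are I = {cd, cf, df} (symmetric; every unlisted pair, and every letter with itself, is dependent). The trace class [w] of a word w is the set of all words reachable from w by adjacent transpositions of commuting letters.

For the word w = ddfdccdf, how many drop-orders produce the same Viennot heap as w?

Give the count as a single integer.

piece 0:d — minimal
piece 1:d rests on {0:d}
piece 2:f — minimal
piece 3:d rests on {1:d}
piece 4:c — minimal
piece 5:c rests on {4:c}
piece 6:d rests on {3:d}
piece 7:f rests on {2:f}
minimal pieces: {0:d, 2:f, 4:c}
ways to finish when only these pieces remain (= sum over removing one remaining piece with nothing left below it):
  1 left: {5}→1  {6}→1  {7}→1
  2 left: {2,7}→1  {3,6}→1  {4,5}→1  {5,6}→2  {5,7}→2  {6,7}→2
  3 left: {1,3,6}→1  {2,5,7}→3  {2,6,7}→3  {3,5,6}→3  {3,6,7}→3  {4,5,6}→3  {4,5,7}→3  {5,6,7}→6
  4 left: {0,1,3,6}→1  {1,3,5,6}→4  {1,3,6,7}→4  {2,3,6,7}→6  {2,4,5,7}→6  {2,5,6,7}→12  {3,4,5,6}→6  {3,5,6,7}→12  {4,5,6,7}→12
  5 left: {0,1,3,5,6}→5  {0,1,3,6,7}→5  {1,2,3,6,7}→10  {1,3,4,5,6}→10  {1,3,5,6,7}→20  {2,3,5,6,7}→30  {2,4,5,6,7}→30  {3,4,5,6,7}→30
  6 left: {0,1,2,3,6,7}→15  {0,1,3,4,5,6}→15  {0,1,3,5,6,7}→30  {1,2,3,5,6,7}→60  {1,3,4,5,6,7}→60  {2,3,4,5,6,7}→90
  placing 0:d first → 210 extensions
  placing 2:f first → 105 extensions
  placing 4:c first → 105 extensions
total linear extensions = 420

420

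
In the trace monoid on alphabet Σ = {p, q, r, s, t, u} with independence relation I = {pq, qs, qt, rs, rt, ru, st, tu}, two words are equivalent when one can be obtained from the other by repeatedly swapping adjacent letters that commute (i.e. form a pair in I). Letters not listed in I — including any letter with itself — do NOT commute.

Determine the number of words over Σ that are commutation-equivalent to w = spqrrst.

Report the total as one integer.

#0=s has no predecessor
#1=p depends on [0:s]
#2=q has no predecessor
#3=r depends on [1:p, 2:q]
#4=r depends on [3:r]
#5=s depends on [1:p]
#6=t depends on [1:p]
sources: [0:s, 2:q]
N(rest) = Σ N(rest − s) over sources s of rest; N(one piece) = 1:
  size 1 → [4]=1  [5]=1  [6]=1
  size 2 → [3,4]=1  [4,5]=2  [4,6]=2  [5,6]=2
  size 3 → [2,3,4]=1  [3,4,5]=3  [3,4,6]=3  [4,5,6]=6
  size 4 → [2,3,4,5]=4  [2,3,4,6]=4  [3,4,5,6]=12
  size 5 → [1,3,4,5,6]=12  [2,3,4,5,6]=20
  first=0(s) contributes 32
  first=2(q) contributes 12
|[w]| = 44

44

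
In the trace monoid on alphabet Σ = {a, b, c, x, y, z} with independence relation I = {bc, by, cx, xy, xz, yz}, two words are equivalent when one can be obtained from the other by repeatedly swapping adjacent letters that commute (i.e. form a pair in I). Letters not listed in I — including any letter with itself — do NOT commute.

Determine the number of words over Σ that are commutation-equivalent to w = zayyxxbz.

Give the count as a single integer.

drop 0:z onto floor
drop 1:a onto {0:z}
drop 2:y onto {1:a}
drop 3:y onto {2:y}
drop 4:x onto {1:a}
drop 5:x onto {4:x}
drop 6:b onto {5:x}
drop 7:z onto {6:b}
ground layer = {0:z}
drop-orders for the pieces not yet dropped (sum over which currently-grounded one goes next):
  1 to go: {3} 1  {7} 1
  2 to go: {2,3} 1  {3,7} 2  {6,7} 1
  3 to go: {2,3,7} 3  {3,6,7} 3  {5,6,7} 1
  4 to go: {2,3,6,7} 6  {3,5,6,7} 4  {4,5,6,7} 1
  5 to go: {2,3,5,6,7} 10  {3,4,5,6,7} 5
  6 to go: {2,3,4,5,6,7} 15
  if 0:z drops first: 15 orders

15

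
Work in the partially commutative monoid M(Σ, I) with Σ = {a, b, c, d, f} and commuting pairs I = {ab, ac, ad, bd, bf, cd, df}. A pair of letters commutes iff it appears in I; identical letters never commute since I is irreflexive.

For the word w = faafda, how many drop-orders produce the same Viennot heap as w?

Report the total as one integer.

6

0(f) covers ∅
1(a) covers 0:f
2(a) covers 1:a
3(f) covers 2:a
4(d) covers ∅
5(a) covers 3:f
floor of heap: 0:f, 4:d
completions by unplaced set U, small U first (add the entries for U minus each lowest piece of U):
  |U|=1: {4}:1  {5}:1
  |U|=2: {3,5}:1  {4,5}:2
  |U|=3: {2,3,5}:1  {3,4,5}:3
  |U|=4: {1,2,3,5}:1  {2,3,4,5}:4
  start at 0(f): 5
  start at 4(d): 1
sum over floor = 6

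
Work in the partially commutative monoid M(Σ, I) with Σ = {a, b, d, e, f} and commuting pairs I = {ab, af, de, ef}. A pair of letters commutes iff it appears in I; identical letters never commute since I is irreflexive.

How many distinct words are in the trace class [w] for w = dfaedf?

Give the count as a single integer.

7

drop 0:d onto floor
drop 1:f onto {0:d}
drop 2:a onto {0:d}
drop 3:e onto {2:a}
drop 4:d onto {1:f, 2:a}
drop 5:f onto {4:d}
ground layer = {0:d}
drop-orders for the pieces not yet dropped (sum over which currently-grounded one goes next):
  1 to go: {3} 1  {5} 1
  2 to go: {3,5} 2  {4,5} 1
  3 to go: {1,4,5} 1  {3,4,5} 3
  4 to go: {1,3,4,5} 4  {2,3,4,5} 3
  if 0:d drops first: 7 orders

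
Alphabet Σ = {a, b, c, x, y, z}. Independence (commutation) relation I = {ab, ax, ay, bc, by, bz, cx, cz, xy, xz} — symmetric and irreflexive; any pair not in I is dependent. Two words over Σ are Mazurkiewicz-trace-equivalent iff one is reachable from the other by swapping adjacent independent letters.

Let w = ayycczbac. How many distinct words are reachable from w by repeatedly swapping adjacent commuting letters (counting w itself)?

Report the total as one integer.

81

piece 0:a — minimal
piece 1:y — minimal
piece 2:y rests on {1:y}
piece 3:c rests on {0:a, 2:y}
piece 4:c rests on {3:c}
piece 5:z rests on {0:a, 2:y}
piece 6:b — minimal
piece 7:a rests on {4:c, 5:z}
piece 8:c rests on {7:a}
minimal pieces: {0:a, 1:y, 6:b}
ways to finish when only these pieces remain (= sum over removing one remaining piece with nothing left below it):
  1 left: {6}→1  {8}→1
  2 left: {6,8}→2  {7,8}→1
  3 left: {4,7,8}→1  {5,7,8}→1  {6,7,8}→3
  4 left: {3,4,7,8}→1  {4,5,7,8}→2  {4,6,7,8}→4  {5,6,7,8}→4
  5 left: {3,4,5,7,8}→3  {3,4,6,7,8}→5  {4,5,6,7,8}→10
  6 left: {0,3,4,5,7,8}→3  {2,3,4,5,7,8}→3  {3,4,5,6,7,8}→18
  7 left: {0,2,3,4,5,7,8}→6  {0,3,4,5,6,7,8}→21  {1,2,3,4,5,7,8}→3  {2,3,4,5,6,7,8}→21
  placing 0:a first → 24 extensions
  placing 1:y first → 48 extensions
  placing 6:b first → 9 extensions
total linear extensions = 81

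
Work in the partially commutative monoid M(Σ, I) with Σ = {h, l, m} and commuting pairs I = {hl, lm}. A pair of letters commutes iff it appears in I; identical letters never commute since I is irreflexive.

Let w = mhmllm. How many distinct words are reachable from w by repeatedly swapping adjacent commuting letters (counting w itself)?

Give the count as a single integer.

#0=m has no predecessor
#1=h depends on [0:m]
#2=m depends on [1:h]
#3=l has no predecessor
#4=l depends on [3:l]
#5=m depends on [2:m]
sources: [0:m, 3:l]
N(rest) = Σ N(rest − s) over sources s of rest; N(one piece) = 1:
  size 1 → [4]=1  [5]=1
  size 2 → [2,5]=1  [3,4]=1  [4,5]=2
  size 3 → [1,2,5]=1  [2,4,5]=3  [3,4,5]=3
  size 4 → [0,1,2,5]=1  [1,2,4,5]=4  [2,3,4,5]=6
  first=0(m) contributes 10
  first=3(l) contributes 5
|[w]| = 15

15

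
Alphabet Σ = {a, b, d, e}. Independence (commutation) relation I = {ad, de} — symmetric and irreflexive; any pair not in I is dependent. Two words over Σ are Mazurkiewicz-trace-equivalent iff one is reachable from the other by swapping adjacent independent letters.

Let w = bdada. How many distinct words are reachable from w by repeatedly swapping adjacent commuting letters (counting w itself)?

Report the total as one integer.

piece 0:b — minimal
piece 1:d rests on {0:b}
piece 2:a rests on {0:b}
piece 3:d rests on {1:d}
piece 4:a rests on {2:a}
minimal pieces: {0:b}
ways to finish when only these pieces remain (= sum over removing one remaining piece with nothing left below it):
  1 left: {3}→1  {4}→1
  2 left: {1,3}→1  {2,4}→1  {3,4}→2
  3 left: {1,3,4}→3  {2,3,4}→3
  placing 0:b first → 6 extensions

6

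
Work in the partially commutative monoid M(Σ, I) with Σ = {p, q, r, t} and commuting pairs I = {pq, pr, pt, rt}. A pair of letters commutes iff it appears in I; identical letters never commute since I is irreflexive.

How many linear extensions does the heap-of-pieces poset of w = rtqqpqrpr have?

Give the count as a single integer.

72

#0=r has no predecessor
#1=t has no predecessor
#2=q depends on [0:r, 1:t]
#3=q depends on [2:q]
#4=p has no predecessor
#5=q depends on [3:q]
#6=r depends on [5:q]
#7=p depends on [4:p]
#8=r depends on [6:r]
sources: [0:r, 1:t, 4:p]
N(rest) = Σ N(rest − s) over sources s of rest; N(one piece) = 1:
  size 1 → [7]=1  [8]=1
  size 2 → [4,7]=1  [6,8]=1  [7,8]=2
  size 3 → [4,7,8]=3  [5,6,8]=1  [6,7,8]=3
  size 4 → [3,5,6,8]=1  [4,6,7,8]=6  [5,6,7,8]=4
  size 5 → [2,3,5,6,8]=1  [3,5,6,7,8]=5  [4,5,6,7,8]=10
  size 6 → [0,2,3,5,6,8]=1  [1,2,3,5,6,8]=1  [2,3,5,6,7,8]=6  [3,4,5,6,7,8]=15
  size 7 → [0,1,2,3,5,6,8]=2  [0,2,3,5,6,7,8]=7  [1,2,3,5,6,7,8]=7  [2,3,4,5,6,7,8]=21
  first=0(r) contributes 28
  first=1(t) contributes 28
  first=4(p) contributes 16
|[w]| = 72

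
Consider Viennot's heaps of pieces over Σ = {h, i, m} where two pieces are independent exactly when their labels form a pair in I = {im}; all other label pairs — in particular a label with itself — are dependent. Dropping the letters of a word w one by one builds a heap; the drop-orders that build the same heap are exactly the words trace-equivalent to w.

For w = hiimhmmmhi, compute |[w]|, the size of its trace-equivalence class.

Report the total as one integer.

piece 0:h — minimal
piece 1:i rests on {0:h}
piece 2:i rests on {1:i}
piece 3:m rests on {0:h}
piece 4:h rests on {2:i, 3:m}
piece 5:m rests on {4:h}
piece 6:m rests on {5:m}
piece 7:m rests on {6:m}
piece 8:h rests on {7:m}
piece 9:i rests on {8:h}
minimal pieces: {0:h}
ways to finish when only these pieces remain (= sum over removing one remaining piece with nothing left below it):
  1 left: {9}→1
  2 left: {8,9}→1
  3 left: {7,8,9}→1
  4 left: {6,7,8,9}→1
  5 left: {5,6,7,8,9}→1
  6 left: {4,5,6,7,8,9}→1
  7 left: {2,4,5,6,7,8,9}→1  {3,4,5,6,7,8,9}→1
  8 left: {1,2,4,5,6,7,8,9}→1  {2,3,4,5,6,7,8,9}→2
  placing 0:h first → 3 extensions

3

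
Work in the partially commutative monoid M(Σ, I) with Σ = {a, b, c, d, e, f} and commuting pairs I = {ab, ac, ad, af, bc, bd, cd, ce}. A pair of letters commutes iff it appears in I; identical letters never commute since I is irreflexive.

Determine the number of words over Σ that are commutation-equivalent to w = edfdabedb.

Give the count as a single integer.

0(e) covers ∅
1(d) covers 0:e
2(f) covers 1:d
3(d) covers 2:f
4(a) covers 0:e
5(b) covers 2:f
6(e) covers 3:d, 4:a, 5:b
7(d) covers 6:e
8(b) covers 6:e
floor of heap: 0:e
completions by unplaced set U, small U first (add the entries for U minus each lowest piece of U):
  |U|=1: {7}:1  {8}:1
  |U|=2: {7,8}:2
  |U|=3: {6,7,8}:2
  |U|=4: {3,6,7,8}:2  {4,6,7,8}:2  {5,6,7,8}:2
  |U|=5: {3,4,6,7,8}:4  {3,5,6,7,8}:4  {4,5,6,7,8}:4
  |U|=6: {2,3,5,6,7,8}:4  {3,4,5,6,7,8}:12
  |U|=7: {1,2,3,5,6,7,8}:4  {2,3,4,5,6,7,8}:16
  start at 0(e): 20

20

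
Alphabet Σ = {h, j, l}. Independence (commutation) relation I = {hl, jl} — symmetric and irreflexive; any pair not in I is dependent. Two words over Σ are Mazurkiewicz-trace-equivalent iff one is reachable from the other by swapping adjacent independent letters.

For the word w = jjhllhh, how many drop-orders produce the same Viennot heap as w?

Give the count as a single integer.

piece 0:j — minimal
piece 1:j rests on {0:j}
piece 2:h rests on {1:j}
piece 3:l — minimal
piece 4:l rests on {3:l}
piece 5:h rests on {2:h}
piece 6:h rests on {5:h}
minimal pieces: {0:j, 3:l}
ways to finish when only these pieces remain (= sum over removing one remaining piece with nothing left below it):
  1 left: {4}→1  {6}→1
  2 left: {3,4}→1  {4,6}→2  {5,6}→1
  3 left: {2,5,6}→1  {3,4,6}→3  {4,5,6}→3
  4 left: {1,2,5,6}→1  {2,4,5,6}→4  {3,4,5,6}→6
  5 left: {0,1,2,5,6}→1  {1,2,4,5,6}→5  {2,3,4,5,6}→10
  placing 0:j first → 15 extensions
  placing 3:l first → 6 extensions
total linear extensions = 21

21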